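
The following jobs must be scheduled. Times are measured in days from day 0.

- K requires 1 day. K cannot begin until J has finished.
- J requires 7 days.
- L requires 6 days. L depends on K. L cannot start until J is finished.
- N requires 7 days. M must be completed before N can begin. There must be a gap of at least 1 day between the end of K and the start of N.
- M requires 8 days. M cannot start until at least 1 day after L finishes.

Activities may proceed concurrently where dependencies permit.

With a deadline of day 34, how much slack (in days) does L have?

J can start immediately at day 0; it finishes at day 7.
K waits on J (finishes day 7), so it starts at day 7 and finishes at 7 + 1 = day 8.
L cannot start until K (finishes day 8); J (finishes day 7). The controlling bound is day 8, so L finishes at 8 + 6 = day 14.

Working backward from the deadline:
N has no dependents, so it just needs to finish by day 34. Starting by 34 − 7 = day 27 achieves that.
M feeds into N (must start by day 27); so M must finish by day 27 and therefore start by day 19.
Since M (must start by day 19, minus 1-day gap → day 18) depends on it, L must finish by day 18. Backing off its 6-day duration gives a latest start of day 12.
So L can start as early as day 8 and as late as day 12, giving 12 − 8 = 4 days of slack.

4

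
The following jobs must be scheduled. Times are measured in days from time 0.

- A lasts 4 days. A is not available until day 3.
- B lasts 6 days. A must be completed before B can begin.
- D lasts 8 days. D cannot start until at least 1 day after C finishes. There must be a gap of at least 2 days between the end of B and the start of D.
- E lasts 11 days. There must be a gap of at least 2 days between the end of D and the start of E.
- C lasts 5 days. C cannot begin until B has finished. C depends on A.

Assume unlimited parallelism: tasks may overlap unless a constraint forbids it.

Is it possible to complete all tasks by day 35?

After its own release at day 3, A can start at day 3 and finishes at day 7.
B cannot begin until A (finishes day 7). It runs from day 7 to 7 + 6 = day 13.
For C: B (finishes day 13); A (finishes day 7). Taking the maximum gives a start of day 13, and it finishes at 13 + 5 = day 18.
D cannot start until C (finishes day 18, plus 1-day gap → day 19); B (finishes day 13, plus 2-day gap → day 15). The controlling bound is day 19, so D finishes at 19 + 8 = day 27.
After D (finishes day 27, plus 2-day gap → day 29), E can start at day 29 and finishes at day 40.
The earliest everything can be done is day 40, which is after the deadline of 35, so it is not possible.

No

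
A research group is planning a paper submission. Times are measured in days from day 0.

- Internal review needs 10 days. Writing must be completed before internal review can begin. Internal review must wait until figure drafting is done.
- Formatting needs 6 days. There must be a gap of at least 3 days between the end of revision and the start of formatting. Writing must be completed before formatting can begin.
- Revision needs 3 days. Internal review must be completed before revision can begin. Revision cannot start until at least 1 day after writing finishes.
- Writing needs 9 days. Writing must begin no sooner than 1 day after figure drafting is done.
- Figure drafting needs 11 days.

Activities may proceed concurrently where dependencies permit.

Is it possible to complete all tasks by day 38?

Nothing blocks figure drafting, so it runs from day 0 to day 11.
After figure drafting (finishes day 11, plus 1-day gap → day 12), writing can start at day 12 and finishes at day 21.
Internal review has to wait for writing (finishes day 21); figure drafting (finishes day 11). The latest of these is day 21, so internal review runs day 21 to 21 + 10 = day 31.
Revision has to wait for internal review (finishes day 31); writing (finishes day 21, plus 1-day gap → day 22). The latest of these is day 31, so revision runs day 31 to 31 + 3 = day 34.
Formatting has to wait for revision (finishes day 34, plus 3-day gap → day 37); writing (finishes day 21). The latest of these is day 37, so formatting runs day 37 to 37 + 6 = day 43.
The earliest everything can be done is day 43, which is after the deadline of 38, so it is not possible.

No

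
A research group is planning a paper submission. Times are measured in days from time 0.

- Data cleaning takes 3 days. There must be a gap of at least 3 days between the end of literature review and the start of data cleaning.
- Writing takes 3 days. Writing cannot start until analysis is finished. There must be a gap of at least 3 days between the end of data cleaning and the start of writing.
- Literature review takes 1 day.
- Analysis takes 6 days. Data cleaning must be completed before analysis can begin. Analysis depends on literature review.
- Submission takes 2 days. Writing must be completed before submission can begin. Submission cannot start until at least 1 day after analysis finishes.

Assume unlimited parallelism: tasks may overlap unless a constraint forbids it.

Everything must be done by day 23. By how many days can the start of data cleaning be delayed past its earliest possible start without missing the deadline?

5

Literature review can start immediately at day 0; it finishes at day 1.
After literature review (finishes day 1, plus 3-day gap → day 4), data cleaning can start at day 4 and finishes at day 7.

Working backward from the deadline:
Submission must finish by day 23; it takes 2 days, so it must start by 23 − 2 = day 21.
Writing has to be done before submission (must start by day 21). That means finishing by day 21, i.e. starting by 21 − 3 = day 18.
Analysis must finish in time for writing (must start by day 18); submission (must start by day 21, minus 1-day gap → day 20). The tightest is day 18, so analysis must start by 18 − 6 = day 12.
Data cleaning must finish in time for analysis (must start by day 12); writing (must start by day 18, minus 3-day gap → day 15). The tightest is day 12, so data cleaning must start by 12 − 3 = day 9.
So data cleaning can start as early as day 4 and as late as day 9, giving 9 − 4 = 5 days of slack.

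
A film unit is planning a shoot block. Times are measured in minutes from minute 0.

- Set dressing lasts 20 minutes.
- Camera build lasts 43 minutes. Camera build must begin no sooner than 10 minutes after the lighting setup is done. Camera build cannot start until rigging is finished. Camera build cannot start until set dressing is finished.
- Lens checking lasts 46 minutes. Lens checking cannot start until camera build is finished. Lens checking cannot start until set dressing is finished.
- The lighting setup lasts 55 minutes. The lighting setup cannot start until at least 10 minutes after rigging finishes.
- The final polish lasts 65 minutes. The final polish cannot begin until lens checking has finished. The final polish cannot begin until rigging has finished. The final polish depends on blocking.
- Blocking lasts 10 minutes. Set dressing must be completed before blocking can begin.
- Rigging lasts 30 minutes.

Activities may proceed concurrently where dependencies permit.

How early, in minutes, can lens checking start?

148

Set dressing can start immediately at minute 0; it finishes at minute 20.
Nothing blocks rigging, so it runs from minute 0 to minute 30.
The lighting setup cannot begin until rigging (finishes minute 30, plus 10-minute gap → minute 40). It runs from minute 40 to 40 + 55 = minute 95.
Camera build has to wait for the lighting setup (finishes minute 95, plus 10-minute gap → minute 105); rigging (finishes minute 30); set dressing (finishes minute 20). The latest of these is minute 105, so camera build runs minute 105 to 105 + 43 = minute 148.
Lens checking waits on camera build (finishes minute 148); set dressing (finishes minute 20). The latest of these is minute 148, which is the earliest lens checking can start.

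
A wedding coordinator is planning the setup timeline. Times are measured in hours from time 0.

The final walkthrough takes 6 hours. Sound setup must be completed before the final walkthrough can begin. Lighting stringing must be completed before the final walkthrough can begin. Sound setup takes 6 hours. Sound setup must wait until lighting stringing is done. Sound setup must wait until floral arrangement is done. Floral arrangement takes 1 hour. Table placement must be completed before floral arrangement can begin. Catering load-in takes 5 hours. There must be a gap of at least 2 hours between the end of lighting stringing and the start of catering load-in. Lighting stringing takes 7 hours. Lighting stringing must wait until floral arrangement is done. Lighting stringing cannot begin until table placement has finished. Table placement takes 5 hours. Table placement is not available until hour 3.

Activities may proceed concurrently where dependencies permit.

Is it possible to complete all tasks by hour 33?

Yes

Table placement cannot begin until its own release at hour 3. It runs from hour 3 to 3 + 5 = hour 8.
Floral arrangement cannot begin until table placement (finishes hour 8). It runs from hour 8 to 8 + 1 = hour 9.
For lighting stringing: floral arrangement (finishes hour 9); table placement (finishes hour 8). Taking the maximum gives a start of hour 9, and it finishes at 9 + 7 = hour 16.
Catering load-in cannot begin until lighting stringing (finishes hour 16, plus 2-hour gap → hour 18). It runs from hour 18 to 18 + 5 = hour 23.
Sound setup needs all of lighting stringing (finishes hour 16); floral arrangement (finishes hour 9). That puts its earliest start at hour 16; it finishes at 16 + 6 = hour 22.
For the final walkthrough: sound setup (finishes hour 22); lighting stringing (finishes hour 16). Taking the maximum gives a start of hour 22, and it finishes at 22 + 6 = hour 28.
Every task is finished by hour 28, which is no later than the deadline of 33, so the schedule is feasible.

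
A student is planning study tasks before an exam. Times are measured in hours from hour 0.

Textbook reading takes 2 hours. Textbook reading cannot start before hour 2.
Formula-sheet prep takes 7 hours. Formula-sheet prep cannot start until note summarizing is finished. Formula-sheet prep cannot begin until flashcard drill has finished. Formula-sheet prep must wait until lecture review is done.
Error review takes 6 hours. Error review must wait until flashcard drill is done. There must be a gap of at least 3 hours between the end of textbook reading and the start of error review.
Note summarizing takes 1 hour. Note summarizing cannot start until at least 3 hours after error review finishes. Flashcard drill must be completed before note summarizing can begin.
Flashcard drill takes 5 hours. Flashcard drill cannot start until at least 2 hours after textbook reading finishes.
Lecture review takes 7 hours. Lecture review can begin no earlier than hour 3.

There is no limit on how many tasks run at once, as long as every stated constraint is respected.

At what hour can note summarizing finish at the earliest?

21

Textbook reading waits on its own release at hour 2, so it starts at hour 2 and finishes at 2 + 2 = hour 4.
Flashcard drill cannot begin until textbook reading (finishes hour 4, plus 2-hour gap → hour 6). It runs from hour 6 to 6 + 5 = hour 11.
For error review: flashcard drill (finishes hour 11); textbook reading (finishes hour 4, plus 3-hour gap → hour 7). Taking the maximum gives a start of hour 11, and it finishes at 11 + 6 = hour 17.
Note summarizing cannot start until error review (finishes hour 17, plus 3-hour gap → hour 20); flashcard drill (finishes hour 11). The controlling bound is hour 20, so note summarizing finishes at 20 + 1 = hour 21.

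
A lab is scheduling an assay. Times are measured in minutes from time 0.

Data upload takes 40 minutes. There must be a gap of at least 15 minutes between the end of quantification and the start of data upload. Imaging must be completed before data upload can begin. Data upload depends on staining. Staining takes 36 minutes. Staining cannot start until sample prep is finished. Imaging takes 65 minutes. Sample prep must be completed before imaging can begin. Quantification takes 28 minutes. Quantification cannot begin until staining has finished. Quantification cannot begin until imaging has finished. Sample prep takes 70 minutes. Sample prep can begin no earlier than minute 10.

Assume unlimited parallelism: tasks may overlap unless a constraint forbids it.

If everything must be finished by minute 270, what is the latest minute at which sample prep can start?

52

Data upload must finish by minute 270; it takes 40 minutes, so it must start by 270 − 40 = minute 230.
Quantification feeds into data upload (must start by minute 230, minus 15-minute gap → minute 215); so quantification must finish by minute 215 and therefore start by minute 187.
Staining must finish in time for quantification (must start by minute 187); data upload (must start by minute 230). The tightest is minute 187, so staining must start by 187 − 36 = minute 151.
Imaging feeds quantification (must start by minute 187); data upload (must start by minute 230). Taking the minimum, imaging must finish by minute 187 and start by 187 − 65 = minute 122.
Sample prep feeds staining (must start by minute 151); imaging (must start by minute 122). Taking the minimum, sample prep must finish by minute 122 and start by 122 − 70 = minute 52.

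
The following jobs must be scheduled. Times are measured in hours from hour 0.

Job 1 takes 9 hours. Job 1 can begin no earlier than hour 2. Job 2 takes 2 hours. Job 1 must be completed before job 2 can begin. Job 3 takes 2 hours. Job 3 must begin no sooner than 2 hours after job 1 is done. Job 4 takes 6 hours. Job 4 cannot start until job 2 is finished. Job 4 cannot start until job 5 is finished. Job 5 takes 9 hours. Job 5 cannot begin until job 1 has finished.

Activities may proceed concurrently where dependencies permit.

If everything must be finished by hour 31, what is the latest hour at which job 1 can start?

7

Nothing follows job 4; the deadline of hour 31 is its only limit. It must start by 31 − 6 = hour 25.
Since job 4 (must start by hour 25) depends on it, job 2 must finish by hour 25. Backing off its 2-hour duration gives a latest start of hour 23.
Job 3 has no dependents, so it just needs to finish by hour 31. Starting by 31 − 2 = hour 29 achieves that.
Job 5 must finish before job 4 (must start by hour 25). With a 9-hour duration, job 5 must start by 25 − 9 = hour 16.
Job 1 has several dependents: job 2 (must start by hour 23); job 3 (must start by hour 29, minus 2-hour gap → hour 27); job 5 (must start by hour 16). The earliest of those limits is hour 16, so job 1 must start by 16 − 9 = hour 7.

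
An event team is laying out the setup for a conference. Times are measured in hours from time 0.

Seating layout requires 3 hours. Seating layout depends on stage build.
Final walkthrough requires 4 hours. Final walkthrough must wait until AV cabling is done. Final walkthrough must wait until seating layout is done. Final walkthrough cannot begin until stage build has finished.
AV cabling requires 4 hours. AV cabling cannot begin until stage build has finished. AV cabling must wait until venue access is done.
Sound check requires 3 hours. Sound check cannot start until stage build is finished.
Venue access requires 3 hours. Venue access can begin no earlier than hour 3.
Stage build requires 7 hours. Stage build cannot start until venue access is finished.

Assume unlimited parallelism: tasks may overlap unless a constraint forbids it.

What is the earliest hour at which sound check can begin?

Venue access cannot begin until its own release at hour 3. It runs from hour 3 to 3 + 3 = hour 6.
Stage build waits on venue access (finishes hour 6), so it starts at hour 6 and finishes at 6 + 7 = hour 13.
Sound check waits on stage build (finishes hour 13), so the earliest it can start is hour 13.

13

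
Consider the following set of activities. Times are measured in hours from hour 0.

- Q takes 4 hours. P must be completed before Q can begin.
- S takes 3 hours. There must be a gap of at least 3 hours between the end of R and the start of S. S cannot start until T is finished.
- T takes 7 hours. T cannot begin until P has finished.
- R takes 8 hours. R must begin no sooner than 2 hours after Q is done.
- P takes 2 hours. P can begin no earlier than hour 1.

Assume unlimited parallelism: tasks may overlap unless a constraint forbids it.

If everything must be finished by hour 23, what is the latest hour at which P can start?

Nothing follows S; the deadline of hour 23 is its only limit. It must start by 23 − 3 = hour 20.
R must finish before S (must start by hour 20, minus 3-hour gap → hour 17). With an 8-hour duration, R must start by 17 − 8 = hour 9.
Q has to be done before R (must start by hour 9, minus 2-hour gap → hour 7). That means finishing by hour 7, i.e. starting by 7 − 4 = hour 3.
T has to be done before S (must start by hour 20). That means finishing by hour 20, i.e. starting by 20 − 7 = hour 13.
For P: Q (must start by hour 3); T (must start by hour 13). The most restrictive is hour 3; with a 2-hour duration, P must start by hour 1.

1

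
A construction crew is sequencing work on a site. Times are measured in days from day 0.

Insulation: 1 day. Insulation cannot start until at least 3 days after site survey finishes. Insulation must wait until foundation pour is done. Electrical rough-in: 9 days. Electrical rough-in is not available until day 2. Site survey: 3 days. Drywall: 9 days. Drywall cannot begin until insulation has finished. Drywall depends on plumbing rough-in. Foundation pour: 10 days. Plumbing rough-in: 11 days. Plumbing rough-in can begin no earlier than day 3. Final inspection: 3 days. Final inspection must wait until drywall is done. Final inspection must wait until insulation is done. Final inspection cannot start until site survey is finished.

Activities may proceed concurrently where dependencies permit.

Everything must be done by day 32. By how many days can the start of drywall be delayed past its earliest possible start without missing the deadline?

6

Plumbing rough-in cannot begin until its own release at day 3. It runs from day 3 to 3 + 11 = day 14.
Nothing blocks foundation pour, so it runs from day 0 to day 10.
Nothing blocks site survey, so it runs from day 0 to day 3.
Insulation needs all of site survey (finishes day 3, plus 3-day gap → day 6); foundation pour (finishes day 10). That puts its earliest start at day 10; it finishes at 10 + 1 = day 11.
Drywall has to wait for insulation (finishes day 11); plumbing rough-in (finishes day 14). The latest of these is day 14, so drywall runs day 14 to 14 + 9 = day 23.

Working backward from the deadline:
Nothing follows final inspection; the deadline of day 32 is its only limit. It must start by 32 − 3 = day 29.
Drywall must finish before final inspection (must start by day 29). With a 9-day duration, drywall must start by 29 − 9 = day 20.
So drywall can start as early as day 14 and as late as day 20, giving 20 − 14 = 6 days of slack.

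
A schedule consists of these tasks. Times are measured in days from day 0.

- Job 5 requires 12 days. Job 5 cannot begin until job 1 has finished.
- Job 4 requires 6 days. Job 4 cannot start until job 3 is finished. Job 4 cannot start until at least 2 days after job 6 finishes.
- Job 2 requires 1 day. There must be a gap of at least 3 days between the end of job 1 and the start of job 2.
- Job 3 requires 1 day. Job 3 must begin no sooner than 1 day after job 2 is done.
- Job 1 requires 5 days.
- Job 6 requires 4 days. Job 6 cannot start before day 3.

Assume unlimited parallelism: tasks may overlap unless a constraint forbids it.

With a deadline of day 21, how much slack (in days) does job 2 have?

4

Nothing blocks job 1, so it runs from day 0 to day 5.
Job 2 cannot begin until job 1 (finishes day 5, plus 3-day gap → day 8). It runs from day 8 to 8 + 1 = day 9.

Working backward from the deadline:
To finish by day 21, job 4 (duration 6) must start no later than day 15.
Since job 4 (must start by day 15) depends on it, job 3 must finish by day 15. Backing off its 1-day duration gives a latest start of day 14.
Job 2 has to be done before job 3 (must start by day 14, minus 1-day gap → day 13). That means finishing by day 13, i.e. starting by 13 − 1 = day 12.
So job 2 can start as early as day 8 and as late as day 12, giving 12 − 8 = 4 days of slack.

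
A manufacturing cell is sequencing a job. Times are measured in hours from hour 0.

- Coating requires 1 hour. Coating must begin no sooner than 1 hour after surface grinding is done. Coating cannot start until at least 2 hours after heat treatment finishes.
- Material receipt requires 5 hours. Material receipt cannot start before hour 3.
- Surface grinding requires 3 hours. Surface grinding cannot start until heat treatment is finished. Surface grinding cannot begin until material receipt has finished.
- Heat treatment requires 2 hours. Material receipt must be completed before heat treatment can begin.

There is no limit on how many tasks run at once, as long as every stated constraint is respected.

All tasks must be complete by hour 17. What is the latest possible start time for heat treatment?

Nothing follows coating; the deadline of hour 17 is its only limit. It must start by 17 − 1 = hour 16.
Surface grinding feeds into coating (must start by hour 16, minus 1-hour gap → hour 15); so surface grinding must finish by hour 15 and therefore start by hour 12.
Heat treatment feeds surface grinding (must start by hour 12); coating (must start by hour 16, minus 2-hour gap → hour 14). Taking the minimum, heat treatment must finish by hour 12 and start by 12 − 2 = hour 10.

10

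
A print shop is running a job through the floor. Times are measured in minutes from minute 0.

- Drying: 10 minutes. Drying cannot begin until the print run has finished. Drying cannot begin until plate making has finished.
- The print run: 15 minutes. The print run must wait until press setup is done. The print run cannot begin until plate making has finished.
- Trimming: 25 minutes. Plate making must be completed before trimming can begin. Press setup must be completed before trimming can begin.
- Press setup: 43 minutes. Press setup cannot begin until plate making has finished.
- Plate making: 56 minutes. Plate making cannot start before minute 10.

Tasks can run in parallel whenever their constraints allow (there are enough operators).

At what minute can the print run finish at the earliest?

124

Plate making waits on its own release at minute 10, so it starts at minute 10 and finishes at 10 + 56 = minute 66.
After plate making (finishes minute 66), press setup can start at minute 66 and finishes at minute 109.
The print run needs all of press setup (finishes minute 109); plate making (finishes minute 66). That puts its earliest start at minute 109; it finishes at 109 + 15 = minute 124.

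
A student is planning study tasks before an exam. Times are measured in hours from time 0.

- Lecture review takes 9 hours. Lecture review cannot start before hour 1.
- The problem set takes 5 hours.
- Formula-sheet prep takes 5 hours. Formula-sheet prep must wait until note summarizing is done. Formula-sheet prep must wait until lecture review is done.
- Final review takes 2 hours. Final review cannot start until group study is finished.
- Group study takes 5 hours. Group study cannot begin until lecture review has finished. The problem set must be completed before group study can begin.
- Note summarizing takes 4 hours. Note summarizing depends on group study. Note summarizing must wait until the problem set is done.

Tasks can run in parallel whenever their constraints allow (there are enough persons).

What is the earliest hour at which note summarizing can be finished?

Nothing blocks the problem set, so it runs from hour 0 to hour 5.
After its own release at hour 1, lecture review can start at hour 1 and finishes at hour 10.
Group study needs all of lecture review (finishes hour 10); the problem set (finishes hour 5). That puts its earliest start at hour 10; it finishes at 10 + 5 = hour 15.
Note summarizing cannot start until group study (finishes hour 15); the problem set (finishes hour 5). The controlling bound is hour 15, so note summarizing finishes at 15 + 4 = hour 19.

19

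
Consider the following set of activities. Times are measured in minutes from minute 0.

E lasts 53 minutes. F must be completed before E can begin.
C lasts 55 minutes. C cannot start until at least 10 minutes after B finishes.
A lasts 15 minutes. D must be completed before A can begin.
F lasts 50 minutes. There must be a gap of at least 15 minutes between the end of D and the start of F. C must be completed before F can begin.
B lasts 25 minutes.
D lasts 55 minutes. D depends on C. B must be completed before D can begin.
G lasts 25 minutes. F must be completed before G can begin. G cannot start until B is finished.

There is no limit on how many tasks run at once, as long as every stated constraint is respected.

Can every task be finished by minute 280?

B has no prerequisites, so it starts at minute 0 and finishes at minute 25.
C cannot begin until B (finishes minute 25, plus 10-minute gap → minute 35). It runs from minute 35 to 35 + 55 = minute 90.
D cannot start until C (finishes minute 90); B (finishes minute 25). The controlling bound is minute 90, so D finishes at 90 + 55 = minute 145.
F needs all of D (finishes minute 145, plus 15-minute gap → minute 160); C (finishes minute 90). That puts its earliest start at minute 160; it finishes at 160 + 50 = minute 210.
For G: F (finishes minute 210); B (finishes minute 25). Taking the maximum gives a start of minute 210, and it finishes at 210 + 25 = minute 235.
E waits on F (finishes minute 210), so it starts at minute 210 and finishes at 210 + 53 = minute 263.
A waits on D (finishes minute 145), so it starts at minute 145 and finishes at 145 + 15 = minute 160.
Every task is finished by minute 263, which is no later than the deadline of 280, so the schedule is feasible.

Yes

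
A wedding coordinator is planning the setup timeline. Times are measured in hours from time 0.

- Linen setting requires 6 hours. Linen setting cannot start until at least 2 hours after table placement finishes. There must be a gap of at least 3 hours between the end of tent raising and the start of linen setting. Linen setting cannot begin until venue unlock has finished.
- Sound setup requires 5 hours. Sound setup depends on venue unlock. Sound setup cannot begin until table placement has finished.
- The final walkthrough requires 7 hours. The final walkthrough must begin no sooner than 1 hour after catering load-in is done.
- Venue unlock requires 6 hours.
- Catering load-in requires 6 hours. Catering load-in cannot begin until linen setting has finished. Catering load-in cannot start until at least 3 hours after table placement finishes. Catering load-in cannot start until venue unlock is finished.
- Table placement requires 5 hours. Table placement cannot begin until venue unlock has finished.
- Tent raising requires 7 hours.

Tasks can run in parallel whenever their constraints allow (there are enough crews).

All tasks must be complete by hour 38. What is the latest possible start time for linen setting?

18

The final walkthrough must finish by hour 38; it takes 7 hours, so it must start by 38 − 7 = hour 31.
Catering load-in feeds into the final walkthrough (must start by hour 31, minus 1-hour gap → hour 30); so catering load-in must finish by hour 30 and therefore start by hour 24.
Linen setting must finish before catering load-in (must start by hour 24). With a 6-hour duration, linen setting must start by 24 − 6 = hour 18.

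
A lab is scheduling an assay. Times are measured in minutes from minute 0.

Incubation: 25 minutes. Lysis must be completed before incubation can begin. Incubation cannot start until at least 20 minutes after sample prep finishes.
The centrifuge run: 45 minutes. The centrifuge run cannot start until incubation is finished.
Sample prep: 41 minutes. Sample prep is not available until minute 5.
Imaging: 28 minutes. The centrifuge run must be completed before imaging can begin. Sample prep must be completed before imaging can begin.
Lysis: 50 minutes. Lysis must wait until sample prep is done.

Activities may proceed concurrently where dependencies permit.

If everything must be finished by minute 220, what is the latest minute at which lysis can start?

Imaging has no dependents, so it just needs to finish by minute 220. Starting by 220 − 28 = minute 192 achieves that.
Since imaging (must start by minute 192) depends on it, the centrifuge run must finish by minute 192. Backing off its 45-minute duration gives a latest start of minute 147.
Incubation has to be done before the centrifuge run (must start by minute 147). That means finishing by minute 147, i.e. starting by 147 − 25 = minute 122.
Lysis has to be done before incubation (must start by minute 122). That means finishing by minute 122, i.e. starting by 122 − 50 = minute 72.

72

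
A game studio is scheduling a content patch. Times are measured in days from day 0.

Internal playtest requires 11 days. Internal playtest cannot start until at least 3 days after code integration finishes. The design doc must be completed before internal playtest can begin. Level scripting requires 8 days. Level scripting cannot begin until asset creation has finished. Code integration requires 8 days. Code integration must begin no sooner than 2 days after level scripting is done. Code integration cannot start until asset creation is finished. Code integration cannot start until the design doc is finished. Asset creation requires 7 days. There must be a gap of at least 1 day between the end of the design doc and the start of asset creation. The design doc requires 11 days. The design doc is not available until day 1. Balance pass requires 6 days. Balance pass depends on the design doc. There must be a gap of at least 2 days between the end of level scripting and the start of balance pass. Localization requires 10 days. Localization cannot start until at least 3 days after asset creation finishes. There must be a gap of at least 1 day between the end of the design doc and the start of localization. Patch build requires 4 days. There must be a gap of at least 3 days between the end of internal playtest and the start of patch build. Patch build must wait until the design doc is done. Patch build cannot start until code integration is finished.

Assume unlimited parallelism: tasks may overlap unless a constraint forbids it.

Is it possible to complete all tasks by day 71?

The design doc cannot begin until its own release at day 1. It runs from day 1 to 1 + 11 = day 12.
Asset creation waits on the design doc (finishes day 12, plus 1-day gap → day 13), so it starts at day 13 and finishes at 13 + 7 = day 20.
For localization: asset creation (finishes day 20, plus 3-day gap → day 23); the design doc (finishes day 12, plus 1-day gap → day 13). Taking the maximum gives a start of day 23, and it finishes at 23 + 10 = day 33.
After asset creation (finishes day 20), level scripting can start at day 20 and finishes at day 28.
Balance pass needs all of the design doc (finishes day 12); level scripting (finishes day 28, plus 2-day gap → day 30). That puts its earliest start at day 30; it finishes at 30 + 6 = day 36.
Code integration has to wait for level scripting (finishes day 28, plus 2-day gap → day 30); asset creation (finishes day 20); the design doc (finishes day 12). The latest of these is day 30, so code integration runs day 30 to 30 + 8 = day 38.
Internal playtest needs all of code integration (finishes day 38, plus 3-day gap → day 41); the design doc (finishes day 12). That puts its earliest start at day 41; it finishes at 41 + 11 = day 52.
Patch build cannot start until internal playtest (finishes day 52, plus 3-day gap → day 55); the design doc (finishes day 12); code integration (finishes day 38). The controlling bound is day 55, so patch build finishes at 55 + 4 = day 59.
Every task is finished by day 59, which is no later than the deadline of 71, so the schedule is feasible.

Yes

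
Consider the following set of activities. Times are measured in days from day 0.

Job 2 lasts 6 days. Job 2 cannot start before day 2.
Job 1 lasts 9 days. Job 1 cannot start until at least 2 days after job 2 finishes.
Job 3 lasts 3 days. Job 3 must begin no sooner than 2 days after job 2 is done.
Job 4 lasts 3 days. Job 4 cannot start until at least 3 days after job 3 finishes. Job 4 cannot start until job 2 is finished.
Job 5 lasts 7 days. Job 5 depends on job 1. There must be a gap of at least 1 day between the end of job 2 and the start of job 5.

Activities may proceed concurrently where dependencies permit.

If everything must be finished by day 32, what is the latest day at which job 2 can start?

Nothing follows job 5; the deadline of day 32 is its only limit. It must start by 32 − 7 = day 25.
Job 1 has to be done before job 5 (must start by day 25). That means finishing by day 25, i.e. starting by 25 − 9 = day 16.
Nothing follows job 4; the deadline of day 32 is its only limit. It must start by 32 − 3 = day 29.
Job 3 has to be done before job 4 (must start by day 29, minus 3-day gap → day 26). That means finishing by day 26, i.e. starting by 26 − 3 = day 23.
Job 2 must finish in time for job 1 (must start by day 16, minus 2-day gap → day 14); job 3 (must start by day 23, minus 2-day gap → day 21); job 4 (must start by day 29); job 5 (must start by day 25, minus 1-day gap → day 24). The tightest is day 14, so job 2 must start by 14 − 6 = day 8.

8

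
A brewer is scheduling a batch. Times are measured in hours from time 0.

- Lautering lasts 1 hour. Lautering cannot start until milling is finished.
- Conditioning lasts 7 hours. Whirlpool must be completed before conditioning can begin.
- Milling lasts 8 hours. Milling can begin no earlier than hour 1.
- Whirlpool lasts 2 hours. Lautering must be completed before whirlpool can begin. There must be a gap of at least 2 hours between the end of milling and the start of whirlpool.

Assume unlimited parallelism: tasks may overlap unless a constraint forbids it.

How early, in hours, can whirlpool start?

Milling cannot begin until its own release at hour 1. It runs from hour 1 to 1 + 8 = hour 9.
Lautering waits on milling (finishes hour 9), so it starts at hour 9 and finishes at 9 + 1 = hour 10.
Whirlpool waits on lautering (finishes hour 10); milling (finishes hour 9, plus 2-hour gap → hour 11). The latest of these is hour 11, which is the earliest whirlpool can start.

11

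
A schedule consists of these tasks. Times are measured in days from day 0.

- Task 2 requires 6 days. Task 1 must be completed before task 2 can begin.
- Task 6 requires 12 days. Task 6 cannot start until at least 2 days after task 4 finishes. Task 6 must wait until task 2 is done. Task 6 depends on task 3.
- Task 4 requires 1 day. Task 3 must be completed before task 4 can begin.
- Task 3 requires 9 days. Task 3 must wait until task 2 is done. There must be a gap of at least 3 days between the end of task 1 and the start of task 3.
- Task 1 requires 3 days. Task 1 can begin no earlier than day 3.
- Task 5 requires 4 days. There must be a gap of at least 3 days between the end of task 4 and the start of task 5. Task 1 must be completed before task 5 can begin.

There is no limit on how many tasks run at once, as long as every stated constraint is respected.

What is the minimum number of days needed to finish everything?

After its own release at day 3, task 1 can start at day 3 and finishes at day 6.
After task 1 (finishes day 6), task 2 can start at day 6 and finishes at day 12.
Task 3 needs all of task 2 (finishes day 12); task 1 (finishes day 6, plus 3-day gap → day 9). That puts its earliest start at day 12; it finishes at 12 + 9 = day 21.
After task 3 (finishes day 21), task 4 can start at day 21 and finishes at day 22.
Task 6 has to wait for task 4 (finishes day 22, plus 2-day gap → day 24); task 2 (finishes day 12); task 3 (finishes day 21). The latest of these is day 24, so task 6 runs day 24 to 24 + 12 = day 36.
Task 5 has to wait for task 4 (finishes day 22, plus 3-day gap → day 25); task 1 (finishes day 6). The latest of these is day 25, so task 5 runs day 25 to 25 + 4 = day 29.
All tasks are finished once the last one completes. Finish times: Task 1 at 6, Task 2 at 12, Task 3 at 21, Task 4 at 22, Task 5 at 29, Task 6 at 36. The latest is day 36.

36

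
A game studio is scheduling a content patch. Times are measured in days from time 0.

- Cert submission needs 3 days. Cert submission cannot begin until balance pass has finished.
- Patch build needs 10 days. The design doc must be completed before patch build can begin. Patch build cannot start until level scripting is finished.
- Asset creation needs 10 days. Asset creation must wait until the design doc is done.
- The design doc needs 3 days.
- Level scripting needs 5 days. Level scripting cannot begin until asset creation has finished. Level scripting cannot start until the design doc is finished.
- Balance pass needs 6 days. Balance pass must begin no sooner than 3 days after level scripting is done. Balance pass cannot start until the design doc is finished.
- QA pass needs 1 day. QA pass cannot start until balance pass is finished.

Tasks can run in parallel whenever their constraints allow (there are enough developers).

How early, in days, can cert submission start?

27

The design doc can start immediately at day 0; it finishes at day 3.
After the design doc (finishes day 3), asset creation can start at day 3 and finishes at day 13.
Level scripting cannot start until asset creation (finishes day 13); the design doc (finishes day 3). The controlling bound is day 13, so level scripting finishes at 13 + 5 = day 18.
Balance pass needs all of level scripting (finishes day 18, plus 3-day gap → day 21); the design doc (finishes day 3). That puts its earliest start at day 21; it finishes at 21 + 6 = day 27.
Cert submission waits on balance pass (finishes day 27), so the earliest it can start is day 27.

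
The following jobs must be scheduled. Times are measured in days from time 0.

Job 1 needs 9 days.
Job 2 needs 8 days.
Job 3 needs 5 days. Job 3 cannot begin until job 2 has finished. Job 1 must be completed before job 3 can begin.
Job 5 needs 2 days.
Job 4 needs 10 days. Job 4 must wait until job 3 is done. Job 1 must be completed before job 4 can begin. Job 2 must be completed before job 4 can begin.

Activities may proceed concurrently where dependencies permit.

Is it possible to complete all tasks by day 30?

Job 5 has no prerequisites, so it starts at day 0 and finishes at day 2.
Nothing blocks job 2, so it runs from day 0 to day 8.
Job 1 can start immediately at day 0; it finishes at day 9.
Job 3 needs all of job 2 (finishes day 8); job 1 (finishes day 9). That puts its earliest start at day 9; it finishes at 9 + 5 = day 14.
Job 4 has to wait for job 3 (finishes day 14); job 1 (finishes day 9); job 2 (finishes day 8). The latest of these is day 14, so job 4 runs day 14 to 14 + 10 = day 24.
Every task is finished by day 24, which is no later than the deadline of 30, so the schedule is feasible.

Yes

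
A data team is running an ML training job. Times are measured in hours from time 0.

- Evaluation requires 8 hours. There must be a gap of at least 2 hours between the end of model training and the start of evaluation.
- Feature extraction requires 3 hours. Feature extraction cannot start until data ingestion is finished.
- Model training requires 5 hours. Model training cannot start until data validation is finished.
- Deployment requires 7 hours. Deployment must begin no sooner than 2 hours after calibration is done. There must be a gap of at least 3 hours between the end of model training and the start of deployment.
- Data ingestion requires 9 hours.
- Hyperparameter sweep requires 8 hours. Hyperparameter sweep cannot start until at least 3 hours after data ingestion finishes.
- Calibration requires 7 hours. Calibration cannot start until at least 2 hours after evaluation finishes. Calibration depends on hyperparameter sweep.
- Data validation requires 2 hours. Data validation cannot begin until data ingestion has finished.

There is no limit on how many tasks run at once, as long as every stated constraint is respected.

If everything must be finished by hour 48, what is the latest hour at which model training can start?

15

Deployment has no dependents, so it just needs to finish by hour 48. Starting by 48 − 7 = hour 41 achieves that.
Since deployment (must start by hour 41, minus 2-hour gap → hour 39) depends on it, calibration must finish by hour 39. Backing off its 7-hour duration gives a latest start of hour 32.
Evaluation feeds into calibration (must start by hour 32, minus 2-hour gap → hour 30); so evaluation must finish by hour 30 and therefore start by hour 22.
Model training feeds evaluation (must start by hour 22, minus 2-hour gap → hour 20); deployment (must start by hour 41, minus 3-hour gap → hour 38). Taking the minimum, model training must finish by hour 20 and start by 20 − 5 = hour 15.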